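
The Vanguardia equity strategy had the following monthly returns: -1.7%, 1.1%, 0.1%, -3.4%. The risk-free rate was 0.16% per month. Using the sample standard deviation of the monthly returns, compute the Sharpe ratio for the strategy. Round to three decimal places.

-0.571

μ = (-1.7 + 1.1 + 0.1 − 3.4) / 4 = -0.9750%
Σ(r − μ)² = (-1.7 − (-0.9750))² + (1.1 − (-0.9750))² + (0.1 − (-0.9750))² + … = 11.8675
sample σ = √(11.8675 / 3) = √3.9558 = 1.9889%
Sharpe = (μ − rf) / σ = (-0.9750 − 0.16) / 1.9889 = -1.1350 / 1.9889 = -0.5707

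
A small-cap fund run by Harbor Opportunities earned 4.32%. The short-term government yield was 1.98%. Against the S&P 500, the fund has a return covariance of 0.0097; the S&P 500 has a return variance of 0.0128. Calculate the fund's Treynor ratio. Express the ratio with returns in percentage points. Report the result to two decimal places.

β = Cov / Var = 0.0097 / 0.0128 = 0.7578
Treynor = (Rp − Rf) / β = (4.32% − 1.98%) / 0.7578 = 2.34 / 0.7578 = 3.0879

3.09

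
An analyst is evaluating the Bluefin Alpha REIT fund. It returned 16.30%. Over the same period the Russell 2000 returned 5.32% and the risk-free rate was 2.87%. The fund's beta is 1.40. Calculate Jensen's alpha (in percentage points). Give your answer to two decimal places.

CAPM expected return = Rf + β(Rm − Rf) = 2.87% + 1.40 × (5.32% − 2.87%) = 2.87 + 1.40 × 2.45 = 6.3000%
Jensen's α = Rp − E[R] = 16.30% − 6.3000% = 10.0000

10.00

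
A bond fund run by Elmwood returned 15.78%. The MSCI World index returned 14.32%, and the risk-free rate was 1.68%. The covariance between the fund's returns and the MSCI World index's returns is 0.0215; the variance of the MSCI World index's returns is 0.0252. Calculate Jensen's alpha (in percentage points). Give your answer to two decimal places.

3.32

β = Cov / Var = 0.0215 / 0.0252 = 0.8532
E[R] = Rf + β(Rm − Rf) = 1.68% + 0.8532 × (14.32% − 1.68%) = 12.4644%
α = Rp − E[R] = 15.78% − 12.4644% = 3.3156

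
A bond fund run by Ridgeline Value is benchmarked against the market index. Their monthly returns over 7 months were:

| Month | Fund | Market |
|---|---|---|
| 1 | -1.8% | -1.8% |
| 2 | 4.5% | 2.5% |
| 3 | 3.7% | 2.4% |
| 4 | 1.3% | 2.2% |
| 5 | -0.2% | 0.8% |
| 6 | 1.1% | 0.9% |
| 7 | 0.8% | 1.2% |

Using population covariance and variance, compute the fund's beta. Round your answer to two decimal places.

r̄p = 1.3429%,  r̄m = 1.1714%
Cov = Σ(rp − r̄p)(rm − r̄m) / 7 = 2.4298
Var(rm) = Σ(rm − r̄m)² / 7 = 1.9106
β = Cov / Var = 2.4298 / 1.9106 = 1.2717

1.27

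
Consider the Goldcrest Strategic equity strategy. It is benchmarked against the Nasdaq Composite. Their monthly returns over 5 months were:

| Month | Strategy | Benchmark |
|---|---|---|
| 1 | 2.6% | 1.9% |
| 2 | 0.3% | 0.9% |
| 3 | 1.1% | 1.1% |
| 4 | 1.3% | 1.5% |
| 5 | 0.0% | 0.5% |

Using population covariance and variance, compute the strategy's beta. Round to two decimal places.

r̄p = 1.0600%,  r̄m = 1.1800%
Cov = Σ(rp − r̄p)(rm − r̄m) / 5 = 0.4232
Var(rm) = Σ(rm − r̄m)² / 5 = 0.2336
β = Cov / Var = 0.4232 / 0.2336 = 1.8116

1.81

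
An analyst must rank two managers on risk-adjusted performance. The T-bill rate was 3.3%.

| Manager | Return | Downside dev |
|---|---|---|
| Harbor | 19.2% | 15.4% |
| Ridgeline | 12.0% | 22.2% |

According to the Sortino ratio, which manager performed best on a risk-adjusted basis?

Harbor

Harbor: Sortino ratio = (19.2% − 3.3%) / 15.4% = 1.032
Ridgeline: Sortino ratio = (12.0% − 3.3%) / 22.2% = 0.392
Highest: Harbor (1.032).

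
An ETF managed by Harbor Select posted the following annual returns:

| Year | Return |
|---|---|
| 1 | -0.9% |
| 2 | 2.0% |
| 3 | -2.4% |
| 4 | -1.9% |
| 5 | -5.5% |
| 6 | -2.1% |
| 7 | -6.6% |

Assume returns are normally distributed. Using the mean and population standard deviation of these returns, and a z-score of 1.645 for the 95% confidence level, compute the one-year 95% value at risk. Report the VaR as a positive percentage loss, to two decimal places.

μ = (-0.9 + 2 − 2.4 − 1.9 − 5.5 − 2.1 − 6.6) / 7 = -17.40 / 7 = -2.4857%
Σ(r − μ)² = (-0.9 − (-2.4857))² + (2 − (-2.4857))² + … = 49.1486
σ = √[49.1486 / 7] = 2.6498%
VaR = −(μ − z·σ) = −(-2.4857 − 1.645 × 2.6498) = −(-6.8446) = 6.8446%

6.84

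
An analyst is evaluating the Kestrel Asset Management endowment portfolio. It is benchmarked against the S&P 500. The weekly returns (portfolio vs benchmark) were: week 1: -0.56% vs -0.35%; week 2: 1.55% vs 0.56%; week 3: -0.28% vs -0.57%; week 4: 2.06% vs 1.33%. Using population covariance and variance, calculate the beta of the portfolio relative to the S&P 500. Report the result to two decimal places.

1.43

r̄p = 0.6925%,  r̄m = 0.2425%
Cov = Σ(rp − r̄p)(rm − r̄m) / 4 = 0.8229
Var(rm) = Σ(rm − r̄m)² / 4 = 0.5737
β = Cov / Var = 0.8229 / 0.5737 = 1.4344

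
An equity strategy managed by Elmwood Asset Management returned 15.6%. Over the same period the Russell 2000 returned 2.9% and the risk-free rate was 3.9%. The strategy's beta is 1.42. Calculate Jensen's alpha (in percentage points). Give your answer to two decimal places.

13.12

CAPM expected return = Rf + β(Rm − Rf) = 3.9% + 1.42 × (2.9% − 3.9%) = 3.9 + 1.42 × -1.00 = 2.4800%
Jensen's α = Rp − E[R] = 15.6% − 2.4800% = 13.1200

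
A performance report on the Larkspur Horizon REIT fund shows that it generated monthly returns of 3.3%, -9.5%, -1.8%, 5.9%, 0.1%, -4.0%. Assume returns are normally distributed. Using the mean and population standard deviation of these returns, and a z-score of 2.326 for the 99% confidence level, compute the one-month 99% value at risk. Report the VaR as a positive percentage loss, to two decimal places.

Mean return μ = -6.00 / 6 = -1.0000%
Σ(r − μ)² = 149.2000; population σ = √(149.2000/6) = 4.9866%
VaR = −(μ − z·σ) = −(-1.0000 − 2.326 × 4.9866) = −(-12.5988) = 12.5988%

12.60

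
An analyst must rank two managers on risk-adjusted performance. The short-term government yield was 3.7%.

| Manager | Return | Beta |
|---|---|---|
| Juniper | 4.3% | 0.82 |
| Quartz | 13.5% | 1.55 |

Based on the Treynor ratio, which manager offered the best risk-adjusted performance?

Juniper: Treynor = (4.3% − 3.7%) / 0.82 = 0.732
Quartz: Treynor = (13.5% − 3.7%) / 1.55 = 6.323
Highest: Quartz (6.323).

Quartz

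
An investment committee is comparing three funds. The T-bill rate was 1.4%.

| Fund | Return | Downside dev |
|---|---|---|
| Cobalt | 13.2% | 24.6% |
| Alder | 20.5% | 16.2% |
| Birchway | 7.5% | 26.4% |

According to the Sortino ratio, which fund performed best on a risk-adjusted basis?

Cobalt: Sortino ratio = (13.2% − 1.4%) / 24.6% = 0.480
Alder: Sortino ratio = (20.5% − 1.4%) / 16.2% = 1.179
Birchway: Sortino ratio = (7.5% − 1.4%) / 26.4% = 0.231
Highest: Alder (1.179).

Alder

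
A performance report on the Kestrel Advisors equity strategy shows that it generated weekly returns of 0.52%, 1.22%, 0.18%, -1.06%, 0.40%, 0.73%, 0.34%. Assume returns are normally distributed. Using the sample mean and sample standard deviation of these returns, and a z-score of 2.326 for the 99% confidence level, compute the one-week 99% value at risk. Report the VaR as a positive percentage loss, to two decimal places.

1.30

r̄ = (0.52 + 1.22 + 0.18 − 1.06 + 0.4 + 0.73 + 0.34) / 7 = 2.330 / 7 = 0.3329%
Σ(r − r̄)² = (0.52 − 0.3329)² + (1.22 − 0.3329)² + (0.18 − 0.3329)² + … = 2.9477
σ = √[2.9477 / 6] = 0.7009%
VaR = −(r̄ − z·σ) = −(0.3329 − 2.326 × 0.7009) = −(-1.2974) = 1.2974%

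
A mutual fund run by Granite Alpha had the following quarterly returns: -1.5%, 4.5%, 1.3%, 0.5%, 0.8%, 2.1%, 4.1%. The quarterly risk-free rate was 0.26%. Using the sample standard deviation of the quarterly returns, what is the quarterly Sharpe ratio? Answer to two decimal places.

0.68

r̄ = (-1.5 + 4.5 + 1.3 + 0.5 + 0.8 + 2.1 + 4.1) / 7 = 1.6857%
Σ(r − r̄)² = (-1.5 − 1.6857)² + (4.5 − 1.6857)² + (1.3 − 1.6857)² + … = 26.4086
σ = √[26.4086 / 6] = 2.0980%
Sharpe = (r̄ − rf) / σ = (1.6857 − 0.26) / 2.0980 = 1.4257 / 2.0980 = 0.6796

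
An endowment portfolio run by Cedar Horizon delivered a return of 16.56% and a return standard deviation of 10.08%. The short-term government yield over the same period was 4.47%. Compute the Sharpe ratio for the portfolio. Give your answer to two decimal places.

1.20

Sharpe = (Rp − Rf) / σp = (16.56% − 4.47%) / 10.08% = 12.09% / 10.08% = 1.1994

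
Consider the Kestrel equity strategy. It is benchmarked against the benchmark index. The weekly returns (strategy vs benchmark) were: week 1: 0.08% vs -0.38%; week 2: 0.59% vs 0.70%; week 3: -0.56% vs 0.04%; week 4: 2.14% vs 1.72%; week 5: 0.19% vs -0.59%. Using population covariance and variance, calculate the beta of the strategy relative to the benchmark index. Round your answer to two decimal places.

r̄p = 0.4880%,  r̄m = 0.2980%
Cov = Σ(rp − r̄p)(rm − r̄m) / 5 = 0.6404
Var(rm) = Σ(rm − r̄m)² / 5 = 0.6997
β = Cov / Var = 0.6404 / 0.6997 = 0.9152

0.92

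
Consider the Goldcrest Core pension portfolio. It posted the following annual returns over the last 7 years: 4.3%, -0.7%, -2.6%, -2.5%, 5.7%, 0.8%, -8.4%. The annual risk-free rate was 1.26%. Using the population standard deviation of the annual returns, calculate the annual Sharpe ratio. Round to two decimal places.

r̄ = (4.3 − 0.7 − 2.6 − 2.5 + 5.7 + 0.8 − 8.4) / 7 = -3.40 / 7 = -0.4857%
Population σ = √[Σ(r − r̄)² / 7] = √[134.0286 / 7] = √19.1469 = 4.3757%
Sharpe = (r̄ − rf) / σ = (-0.4857 − 1.26) / 4.3757 = -1.7457 / 4.3757 = -0.3990

-0.40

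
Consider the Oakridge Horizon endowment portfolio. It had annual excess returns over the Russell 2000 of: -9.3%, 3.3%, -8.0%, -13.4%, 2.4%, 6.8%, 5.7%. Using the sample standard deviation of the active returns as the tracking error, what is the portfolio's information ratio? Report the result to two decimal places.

Mean return r̄ = -12.50 / 7 = -1.7857%
Sample σ = √[Σ(r − r̄)² / 6] = √[403.1086 / 6] = √67.1848 = 8.1966%
IR = r̄ / tracking error = -1.7857 / 8.1966 = -0.2179

-0.22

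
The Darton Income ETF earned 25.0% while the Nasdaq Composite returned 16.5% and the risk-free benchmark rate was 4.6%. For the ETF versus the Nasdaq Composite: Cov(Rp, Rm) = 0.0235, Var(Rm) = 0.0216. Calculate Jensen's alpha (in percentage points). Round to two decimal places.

β = Cov / Var = 0.0235 / 0.0216 = 1.0880
E[R] = Rf + β(Rm − Rf) = 4.6% + 1.0880 × (16.5% − 4.6%) = 17.5472%
α = Rp − E[R] = 25.0% − 17.5472% = 7.4528

7.45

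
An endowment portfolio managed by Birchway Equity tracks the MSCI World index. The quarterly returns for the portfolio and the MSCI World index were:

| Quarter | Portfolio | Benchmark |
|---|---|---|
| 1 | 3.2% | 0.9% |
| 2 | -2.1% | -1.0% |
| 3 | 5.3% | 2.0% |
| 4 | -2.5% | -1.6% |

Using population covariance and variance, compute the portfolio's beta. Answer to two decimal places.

r̄p = 0.9750%,  r̄m = 0.0750%
Cov = Σ(rp − r̄p)(rm − r̄m) / 4 = 4.8219
Var(rm) = Σ(rm − r̄m)² / 4 = 2.0869
β = Cov / Var = 4.8219 / 2.0869 = 2.3106

2.31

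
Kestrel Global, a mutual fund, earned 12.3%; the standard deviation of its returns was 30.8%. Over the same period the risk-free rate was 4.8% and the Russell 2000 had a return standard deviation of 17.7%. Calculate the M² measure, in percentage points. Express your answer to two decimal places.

Sharpe = (Rp − Rf) / σp = (12.3% − 4.8%) / 30.8% = 0.2435
M² = Rf + Sharpe × σm = 4.8% + 0.2435 × 17.7% = 9.1100%

9.11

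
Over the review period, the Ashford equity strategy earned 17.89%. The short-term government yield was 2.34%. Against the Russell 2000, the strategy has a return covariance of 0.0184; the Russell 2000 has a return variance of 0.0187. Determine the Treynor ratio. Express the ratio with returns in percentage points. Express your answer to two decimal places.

β = Cov / Var = 0.0184 / 0.0187 = 0.9840
Treynor = (Rp − Rf) / β = (17.89% − 2.34%) / 0.9840 = 15.55 / 0.9840 = 15.8028

15.80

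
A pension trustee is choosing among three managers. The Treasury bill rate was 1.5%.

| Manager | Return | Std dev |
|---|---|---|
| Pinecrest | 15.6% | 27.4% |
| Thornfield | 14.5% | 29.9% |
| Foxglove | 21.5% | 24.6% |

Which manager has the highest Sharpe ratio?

Pinecrest: Sharpe ratio = (15.6% − 1.5%) / 27.4% = 0.515
Thornfield: Sharpe ratio = (14.5% − 1.5%) / 29.9% = 0.435
Foxglove: Sharpe ratio = (21.5% − 1.5%) / 24.6% = 0.813
Highest: Foxglove (0.813).

Foxglove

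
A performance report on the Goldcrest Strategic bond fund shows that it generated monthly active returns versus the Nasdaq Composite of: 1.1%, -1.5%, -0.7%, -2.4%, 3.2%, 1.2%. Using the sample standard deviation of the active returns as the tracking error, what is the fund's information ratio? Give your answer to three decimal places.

0.073

Mean return μ = 0.90 / 6 = 0.1500%
Σ(r − μ)² = 21.2550; sample σ = √(21.2550/5) = 2.0618%
IR = μ / tracking error = 0.1500 / 2.0618 = 0.0728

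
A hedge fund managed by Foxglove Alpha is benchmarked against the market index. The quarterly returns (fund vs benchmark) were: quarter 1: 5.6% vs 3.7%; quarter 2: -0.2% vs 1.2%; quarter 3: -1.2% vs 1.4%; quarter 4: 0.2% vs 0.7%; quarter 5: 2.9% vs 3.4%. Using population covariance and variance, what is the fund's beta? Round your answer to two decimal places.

1.81

r̄p = 1.4600%,  r̄m = 2.0800%
Cov = Σ(rp − r̄p)(rm − r̄m) / 5 = 2.7232
Var(rm) = Σ(rm − r̄m)² / 5 = 1.5016
β = Cov / Var = 2.7232 / 1.5016 = 1.8135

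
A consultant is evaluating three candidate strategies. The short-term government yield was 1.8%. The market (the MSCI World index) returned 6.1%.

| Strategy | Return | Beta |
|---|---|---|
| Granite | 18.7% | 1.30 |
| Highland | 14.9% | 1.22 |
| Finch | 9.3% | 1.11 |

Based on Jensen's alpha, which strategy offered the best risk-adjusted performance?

Granite

Granite: α = 18.7% − [1.8% + 1.30 × (6.1% − 1.8%)] = 11.310
Highland: α = 14.9% − [1.8% + 1.22 × (6.1% − 1.8%)] = 7.854
Finch: α = 9.3% − [1.8% + 1.11 × (6.1% − 1.8%)] = 2.727
Highest: Granite (11.310).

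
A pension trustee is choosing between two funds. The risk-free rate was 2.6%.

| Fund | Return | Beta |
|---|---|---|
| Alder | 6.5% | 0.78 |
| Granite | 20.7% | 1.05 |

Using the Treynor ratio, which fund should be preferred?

Granite

Alder: Treynor = (6.5% − 2.6%) / 0.78 = 5.000
Granite: Treynor = (20.7% − 2.6%) / 1.05 = 17.238
Highest: Granite (17.238).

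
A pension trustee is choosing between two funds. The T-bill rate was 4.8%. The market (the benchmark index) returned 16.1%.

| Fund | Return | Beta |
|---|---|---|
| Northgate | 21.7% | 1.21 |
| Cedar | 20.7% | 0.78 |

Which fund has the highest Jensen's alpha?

Cedar

Northgate: α = 21.7% − [4.8% + 1.21 × (16.1% − 4.8%)] = 3.227
Cedar: α = 20.7% − [4.8% + 0.78 × (16.1% − 4.8%)] = 7.086
Highest: Cedar (7.086).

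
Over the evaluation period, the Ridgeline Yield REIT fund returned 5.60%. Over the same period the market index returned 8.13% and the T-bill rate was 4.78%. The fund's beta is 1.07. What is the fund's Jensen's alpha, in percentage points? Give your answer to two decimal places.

CAPM expected return = Rf + β(Rm − Rf) = 4.78% + 1.07 × (8.13% − 4.78%) = 4.78 + 1.07 × 3.35 = 8.3645%
Jensen's α = Rp − E[R] = 5.60% − 8.3645% = -2.7645

-2.76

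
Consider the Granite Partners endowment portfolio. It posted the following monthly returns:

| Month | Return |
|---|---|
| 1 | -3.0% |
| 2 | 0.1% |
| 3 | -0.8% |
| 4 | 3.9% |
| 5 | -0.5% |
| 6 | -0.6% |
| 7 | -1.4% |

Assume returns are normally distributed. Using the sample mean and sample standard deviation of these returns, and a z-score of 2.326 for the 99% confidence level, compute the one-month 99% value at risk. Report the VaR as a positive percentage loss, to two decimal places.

Mean return r̄ = -2.30 / 7 = -0.3286%
Σ(r − r̄)² = 26.6743; sample σ = √(26.6743/6) = 2.1085%
VaR = −(r̄ − z·σ) = −(-0.3286 − 2.326 × 2.1085) = −(-5.2330) = 5.2330%

5.23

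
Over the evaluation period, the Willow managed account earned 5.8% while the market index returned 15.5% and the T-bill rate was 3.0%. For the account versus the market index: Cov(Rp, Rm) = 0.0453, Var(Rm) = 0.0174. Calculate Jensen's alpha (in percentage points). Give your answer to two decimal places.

β = Cov / Var = 0.0453 / 0.0174 = 2.6034
E[R] = Rf + β(Rm − Rf) = 3.0% + 2.6034 × (15.5% − 3.0%) = 35.5425%
α = Rp − E[R] = 5.8% − 35.5425% = -29.7425

-29.74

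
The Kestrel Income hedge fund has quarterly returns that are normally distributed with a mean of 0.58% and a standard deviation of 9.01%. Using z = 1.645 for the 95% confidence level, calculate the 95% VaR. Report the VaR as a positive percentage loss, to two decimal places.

VaR (as % loss) = −(μ − z·σ) = −(0.58% − 1.645 × 9.01%) = −(-14.24145%) = 14.24145%

14.24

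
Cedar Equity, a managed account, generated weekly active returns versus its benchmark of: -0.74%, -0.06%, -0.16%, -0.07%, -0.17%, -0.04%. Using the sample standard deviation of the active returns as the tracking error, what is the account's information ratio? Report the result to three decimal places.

-0.775

μ = (-0.74 − 0.06 − 0.16 − 0.07 − 0.17 − 0.04) / 6 = -1.240 / 6 = -0.2067%
Sample σ = √[Σ(r − μ)² / 5] = √[0.3559 / 5] = √0.0712 = 0.2668%
IR = μ / tracking error = -0.2067 / 0.2668 = -0.7747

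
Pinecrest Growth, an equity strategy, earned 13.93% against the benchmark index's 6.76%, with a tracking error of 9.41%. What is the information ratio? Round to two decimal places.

0.76

IR = (Rp − Rb) / TE = (13.93% − 6.76%) / 9.41% = 7.17% / 9.41% = 0.7620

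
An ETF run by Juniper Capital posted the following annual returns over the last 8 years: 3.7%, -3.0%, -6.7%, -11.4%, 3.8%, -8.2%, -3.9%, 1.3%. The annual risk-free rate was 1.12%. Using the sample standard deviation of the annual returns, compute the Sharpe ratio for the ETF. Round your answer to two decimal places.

-0.74

Mean return r̄ = -24.40 / 8 = -3.0500%
Σ(r − r̄)² = (3.7 − (-3.0500))² + (-3 − (-3.0500))² + … = 221.7000
sample σ = √(221.7000 / 7) = √31.6714 = 5.6277%
Sharpe = (r̄ − rf) / σ = (-3.0500 − 1.12) / 5.6277 = -4.1700 / 5.6277 = -0.7410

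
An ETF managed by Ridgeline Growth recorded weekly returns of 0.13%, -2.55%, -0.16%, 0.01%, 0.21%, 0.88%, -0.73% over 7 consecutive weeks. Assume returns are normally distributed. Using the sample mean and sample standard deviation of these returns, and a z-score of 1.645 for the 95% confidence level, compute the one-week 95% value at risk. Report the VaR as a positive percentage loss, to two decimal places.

2.12

Mean return r̄ = -2.210 / 7 = -0.3157%
Sample σ = √[Σ(r − r̄)² / 6] = √[7.1988 / 6] = √1.1998 = 1.0954%
VaR = −(r̄ − z·σ) = −(-0.3157 − 1.645 × 1.0954) = −(-2.1176) = 2.1176%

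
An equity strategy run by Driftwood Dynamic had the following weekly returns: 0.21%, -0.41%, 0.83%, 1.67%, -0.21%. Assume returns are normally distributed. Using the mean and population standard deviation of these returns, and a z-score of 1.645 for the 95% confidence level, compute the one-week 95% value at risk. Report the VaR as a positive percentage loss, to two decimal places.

r̄ = (0.21 − 0.41 + 0.83 + 1.67 − 0.21) / 5 = 2.090 / 5 = 0.4180%
Population std dev = √[2.8605 / 5] = 0.7564%
VaR = −(r̄ − z·σ) = −(0.4180 − 1.645 × 0.7564) = −(-0.8263) = 0.8263%

0.83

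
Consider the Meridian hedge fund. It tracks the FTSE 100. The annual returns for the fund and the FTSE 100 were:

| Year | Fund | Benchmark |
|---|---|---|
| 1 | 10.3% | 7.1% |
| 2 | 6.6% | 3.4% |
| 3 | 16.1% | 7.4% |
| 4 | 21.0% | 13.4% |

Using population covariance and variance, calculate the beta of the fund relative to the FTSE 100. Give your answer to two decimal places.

1.43

r̄p = 13.5000%,  r̄m = 7.8250%
Cov = Σ(rp − r̄p)(rm − r̄m) / 4 = 18.3900
Var(rm) = Σ(rm − r̄m)² / 4 = 12.8419
β = Cov / Var = 18.3900 / 12.8419 = 1.4320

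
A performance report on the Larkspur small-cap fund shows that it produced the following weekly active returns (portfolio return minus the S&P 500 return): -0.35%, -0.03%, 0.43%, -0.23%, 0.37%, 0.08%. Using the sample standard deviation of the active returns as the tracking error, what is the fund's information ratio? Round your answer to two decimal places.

0.14

Mean return r̄ = 0.270 / 6 = 0.0450%
Sample σ = √[Σ(r − r̄)² / 5] = √[0.4924 / 5] = √0.0985 = 0.3138%
IR = r̄ / tracking error = 0.0450 / 0.3138 = 0.1434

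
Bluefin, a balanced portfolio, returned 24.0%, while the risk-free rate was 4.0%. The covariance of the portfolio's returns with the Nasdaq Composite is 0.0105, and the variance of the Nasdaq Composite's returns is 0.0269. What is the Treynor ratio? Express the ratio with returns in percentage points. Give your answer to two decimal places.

β = Cov / Var = 0.0105 / 0.0269 = 0.3903
Treynor = (Rp − Rf) / β = (24.0% − 4.0%) / 0.3903 = 20.00 / 0.3903 = 51.2426

51.24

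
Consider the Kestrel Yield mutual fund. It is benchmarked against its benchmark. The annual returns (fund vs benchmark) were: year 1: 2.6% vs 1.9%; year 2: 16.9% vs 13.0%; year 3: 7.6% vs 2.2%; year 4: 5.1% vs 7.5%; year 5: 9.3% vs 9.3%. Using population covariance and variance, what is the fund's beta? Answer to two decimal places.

0.94

r̄p = 8.3000%,  r̄m = 6.7800%
Cov = Σ(rp − r̄p)(rm − r̄m) / 5 = 16.9460
Var(rm) = Σ(rm − r̄m)² / 5 = 18.0696
β = Cov / Var = 16.9460 / 18.0696 = 0.9378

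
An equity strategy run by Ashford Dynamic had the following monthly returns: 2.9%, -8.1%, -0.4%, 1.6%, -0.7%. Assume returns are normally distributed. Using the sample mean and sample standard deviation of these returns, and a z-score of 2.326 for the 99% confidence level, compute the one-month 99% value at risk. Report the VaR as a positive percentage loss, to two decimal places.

r̄ = (2.9 − 8.1 − 0.4 + 1.6 − 0.7) / 5 = -4.70 / 5 = -0.9400%
Σ(r − r̄)² = (2.9 − (-0.9400))² + (-8.1 − (-0.9400))² + … = 72.8120
σ = √[72.8120 / 4] = 4.2665%
VaR = −(r̄ − z·σ) = −(-0.9400 − 2.326 × 4.2665) = −(-10.8639) = 10.8639%

10.86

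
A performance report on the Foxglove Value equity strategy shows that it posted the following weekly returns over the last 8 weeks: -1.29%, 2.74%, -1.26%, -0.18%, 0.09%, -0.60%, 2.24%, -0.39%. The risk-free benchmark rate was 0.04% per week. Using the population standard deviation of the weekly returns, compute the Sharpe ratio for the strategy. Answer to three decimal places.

Mean return r̄ = 1.350 / 8 = 0.1688%
Σ(r − r̄)² = 16.1017; population σ = √(16.1017/8) = 1.4187%
Sharpe = (r̄ − rf) / σ = (0.1688 − 0.04) / 1.4187 = 0.1288 / 1.4187 = 0.0908

0.091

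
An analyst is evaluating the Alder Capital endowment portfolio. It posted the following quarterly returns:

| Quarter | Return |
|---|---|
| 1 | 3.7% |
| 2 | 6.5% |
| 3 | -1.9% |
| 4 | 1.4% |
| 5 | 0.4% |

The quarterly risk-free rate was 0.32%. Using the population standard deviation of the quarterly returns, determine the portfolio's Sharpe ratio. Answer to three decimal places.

0.592

r̄ = (3.7 + 6.5 − 1.9 + 1.4 + 0.4) / 5 = 10.10 / 5 = 2.0200%
Σ(r − r̄)² = (3.7 − 2.0200)² + (6.5 − 2.0200)² + … = 41.2680
σ = √[41.2680 / 5] = 2.8729%
Sharpe = (r̄ − rf) / σ = (2.0200 − 0.32) / 2.8729 = 1.7000 / 2.8729 = 0.5917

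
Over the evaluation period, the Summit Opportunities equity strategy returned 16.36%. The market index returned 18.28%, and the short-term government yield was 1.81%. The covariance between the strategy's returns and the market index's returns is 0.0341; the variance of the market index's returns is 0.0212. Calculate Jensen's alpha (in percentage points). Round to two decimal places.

β = Cov / Var = 0.0341 / 0.0212 = 1.6085
E[R] = Rf + β(Rm − Rf) = 1.81% + 1.6085 × (18.28% − 1.81%) = 28.3020%
α = Rp − E[R] = 16.36% − 28.3020% = -11.9420

-11.94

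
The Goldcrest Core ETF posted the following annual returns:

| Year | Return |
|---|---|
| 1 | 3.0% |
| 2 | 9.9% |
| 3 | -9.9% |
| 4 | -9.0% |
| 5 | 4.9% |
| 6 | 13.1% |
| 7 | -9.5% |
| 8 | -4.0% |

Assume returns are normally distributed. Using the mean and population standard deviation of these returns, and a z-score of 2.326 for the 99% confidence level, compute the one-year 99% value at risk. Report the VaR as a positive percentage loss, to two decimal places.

μ = (3 + 9.9 − 9.9 − 9 + 4.9 + 13.1 − 9.5 − 4) / 8 = -1.50 / 8 = -0.1875%
Population std dev = √[587.6088 / 8] = 8.5704%
VaR = −(μ − z·σ) = −(-0.1875 − 2.326 × 8.5704) = −(-20.1223) = 20.1223%

20.12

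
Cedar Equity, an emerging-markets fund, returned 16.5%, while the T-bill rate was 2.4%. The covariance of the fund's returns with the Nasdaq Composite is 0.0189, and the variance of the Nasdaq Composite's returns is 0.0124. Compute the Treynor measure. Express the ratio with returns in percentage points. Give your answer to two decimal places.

9.25

β = Cov / Var = 0.0189 / 0.0124 = 1.5242
Treynor = (Rp − Rf) / β = (16.5% − 2.4%) / 1.5242 = 14.10 / 1.5242 = 9.2508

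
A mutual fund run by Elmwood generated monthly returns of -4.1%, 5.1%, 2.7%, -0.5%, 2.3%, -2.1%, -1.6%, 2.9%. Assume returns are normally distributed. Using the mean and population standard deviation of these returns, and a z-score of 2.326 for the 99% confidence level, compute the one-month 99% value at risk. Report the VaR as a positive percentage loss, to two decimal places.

6.21

μ = (-4.1 + 5.1 + 2.7 − 0.5 + 2.3 − 2.1 − 1.6 + 2.9) / 8 = 4.70 / 8 = 0.5875%
Population σ = √[Σ(r − μ)² / 8] = √[68.2688 / 8] = √8.5336 = 2.9212%
VaR = −(μ − z·σ) = −(0.5875 − 2.326 × 2.9212) = −(-6.2072) = 6.2072%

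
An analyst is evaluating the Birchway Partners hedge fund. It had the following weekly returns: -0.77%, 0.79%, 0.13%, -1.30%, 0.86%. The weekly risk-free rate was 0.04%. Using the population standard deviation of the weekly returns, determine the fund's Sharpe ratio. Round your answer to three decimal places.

Mean return r̄ = -0.290 / 5 = -0.0580%
Σ(r − r̄)² = 3.6467; population σ = √(3.6467/5) = 0.8540%
Sharpe = (r̄ − rf) / σ = (-0.0580 − 0.04) / 0.8540 = -0.0980 / 0.8540 = -0.1148

-0.115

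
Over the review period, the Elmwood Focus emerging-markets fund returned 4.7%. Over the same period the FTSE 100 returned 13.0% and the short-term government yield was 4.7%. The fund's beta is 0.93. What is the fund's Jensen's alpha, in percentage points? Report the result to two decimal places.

-7.72

CAPM expected return = Rf + β(Rm − Rf) = 4.7% + 0.93 × (13.0% − 4.7%) = 4.7 + 0.93 × 8.30 = 12.4190%
Jensen's α = Rp − E[R] = 4.7% − 12.4190% = -7.7190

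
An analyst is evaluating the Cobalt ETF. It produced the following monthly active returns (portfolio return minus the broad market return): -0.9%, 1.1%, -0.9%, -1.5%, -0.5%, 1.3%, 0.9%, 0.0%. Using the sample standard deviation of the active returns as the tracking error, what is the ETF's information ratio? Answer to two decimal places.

μ = (-0.9 + 1.1 − 0.9 − 1.5 − 0.5 + 1.3 + 0.9 + 0) / 8 = -0.50 / 8 = -0.0625%
Sample std dev = √[7.7988 / 7] = 1.0555%
IR = μ / tracking error = -0.0625 / 1.0555 = -0.0592

-0.06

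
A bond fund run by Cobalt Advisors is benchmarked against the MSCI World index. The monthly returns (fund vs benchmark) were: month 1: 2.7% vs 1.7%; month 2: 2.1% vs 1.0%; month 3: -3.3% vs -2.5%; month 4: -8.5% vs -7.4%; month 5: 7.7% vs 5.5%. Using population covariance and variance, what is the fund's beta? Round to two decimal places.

1.27

r̄p = 0.1400%,  r̄m = -0.3400%
Cov = Σ(rp − r̄p)(rm − r̄m) / 5 = 24.0856
Var(rm) = Σ(rm − r̄m)² / 5 = 18.9144
β = Cov / Var = 24.0856 / 18.9144 = 1.2734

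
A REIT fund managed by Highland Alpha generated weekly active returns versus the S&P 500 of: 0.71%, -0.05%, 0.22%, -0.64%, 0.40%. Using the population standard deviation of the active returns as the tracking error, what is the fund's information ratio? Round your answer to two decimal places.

0.28

r̄ = (0.71 − 0.05 + 0.22 − 0.64 + 0.4) / 5 = 0.1280%
Population σ = √[Σ(r − r̄)² / 5] = √[1.0427 / 5] = √0.2085 = 0.4566%
IR = r̄ / tracking error = 0.1280 / 0.4566 = 0.2803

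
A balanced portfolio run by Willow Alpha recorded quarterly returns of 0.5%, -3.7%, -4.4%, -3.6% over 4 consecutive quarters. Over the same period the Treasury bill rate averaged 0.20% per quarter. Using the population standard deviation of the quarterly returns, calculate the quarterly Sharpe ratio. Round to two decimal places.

r̄ = (0.5 − 3.7 − 4.4 − 3.6) / 4 = -11.20 / 4 = -2.8000%
Σ(r − r̄)² = 14.9000; population σ = √(14.9000/4) = 1.9300%
Sharpe = (r̄ − rf) / σ = (-2.8000 − 0.2) / 1.9300 = -3.0000 / 1.9300 = -1.5544

-1.55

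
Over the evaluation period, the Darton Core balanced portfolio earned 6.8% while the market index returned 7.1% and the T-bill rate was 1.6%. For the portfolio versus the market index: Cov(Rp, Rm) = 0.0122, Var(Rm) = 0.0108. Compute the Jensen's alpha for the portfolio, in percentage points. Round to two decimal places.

β = Cov / Var = 0.0122 / 0.0108 = 1.1296
E[R] = Rf + β(Rm − Rf) = 1.6% + 1.1296 × (7.1% − 1.6%) = 7.8128%
α = Rp − E[R] = 6.8% − 7.8128% = -1.0128

-1.01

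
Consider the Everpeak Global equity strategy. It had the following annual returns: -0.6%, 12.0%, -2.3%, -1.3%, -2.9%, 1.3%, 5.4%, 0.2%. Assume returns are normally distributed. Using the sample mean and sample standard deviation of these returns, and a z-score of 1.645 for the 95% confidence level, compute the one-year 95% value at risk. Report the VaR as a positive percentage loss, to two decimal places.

6.71

r̄ = (-0.6 + 12 − 2.3 − 1.3 − 2.9 + 1.3 + 5.4 + 0.2) / 8 = 1.4750%
Sample std dev = √[173.2350 / 7] = 4.9747%
VaR = −(r̄ − z·σ) = −(1.4750 − 1.645 × 4.9747) = −(-6.7084) = 6.7084%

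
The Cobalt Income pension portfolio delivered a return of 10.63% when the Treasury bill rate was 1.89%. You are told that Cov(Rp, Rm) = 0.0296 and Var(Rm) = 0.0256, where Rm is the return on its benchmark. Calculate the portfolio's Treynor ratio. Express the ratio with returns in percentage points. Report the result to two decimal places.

7.56

β = Cov / Var = 0.0296 / 0.0256 = 1.1563
Treynor = (Rp − Rf) / β = (10.63% − 1.89%) / 1.1563 = 8.74 / 1.1563 = 7.5586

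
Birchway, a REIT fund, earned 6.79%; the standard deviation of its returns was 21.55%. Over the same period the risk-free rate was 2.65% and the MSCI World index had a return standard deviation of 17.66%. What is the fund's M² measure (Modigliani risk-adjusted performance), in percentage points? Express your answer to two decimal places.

Sharpe = (Rp − Rf) / σp = (6.79% − 2.65%) / 21.55% = 0.1921
M² = Rf + Sharpe × σm = 2.65% + 0.1921 × 17.66% = 6.0425%

6.04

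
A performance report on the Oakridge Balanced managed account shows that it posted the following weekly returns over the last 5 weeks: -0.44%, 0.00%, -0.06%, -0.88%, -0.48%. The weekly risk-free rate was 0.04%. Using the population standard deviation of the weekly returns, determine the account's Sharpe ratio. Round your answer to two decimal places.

r̄ = (-0.44 + 0 − 0.06 − 0.88 − 0.48) / 5 = -1.860 / 5 = -0.3720%
Σ(r − r̄)² = (-0.44 − (-0.3720))² + (0 − (-0.3720))² + (-0.06 − (-0.3720))² + … = 0.5101
population σ = √(0.5101 / 5) = √0.1020 = 0.3194%
Sharpe = (r̄ − rf) / σ = (-0.3720 − 0.04) / 0.3194 = -0.4120 / 0.3194 = -1.2899

-1.29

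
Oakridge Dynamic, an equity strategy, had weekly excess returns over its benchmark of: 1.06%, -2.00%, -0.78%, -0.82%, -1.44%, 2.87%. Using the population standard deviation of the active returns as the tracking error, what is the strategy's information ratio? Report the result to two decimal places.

r̄ = (1.06 − 2 − 0.78 − 0.82 − 1.44 + 2.87) / 6 = -0.1850%
Σ(r − r̄)² = 16.5096; population σ = √(16.5096/6) = 1.6588%
IR = r̄ / tracking error = -0.1850 / 1.6588 = -0.1115

-0.11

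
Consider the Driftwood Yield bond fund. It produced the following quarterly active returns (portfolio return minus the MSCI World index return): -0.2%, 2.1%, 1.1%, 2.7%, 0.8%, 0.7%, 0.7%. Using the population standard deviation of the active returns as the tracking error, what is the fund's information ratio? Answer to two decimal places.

1.26

μ = (-0.2 + 2.1 + 1.1 + 2.7 + 0.8 + 0.7 + 0.7) / 7 = 7.90 / 7 = 1.1286%
Σ(r − μ)² = 5.6543; population σ = √(5.6543/7) = 0.8988%
IR = μ / tracking error = 1.1286 / 0.8988 = 1.2557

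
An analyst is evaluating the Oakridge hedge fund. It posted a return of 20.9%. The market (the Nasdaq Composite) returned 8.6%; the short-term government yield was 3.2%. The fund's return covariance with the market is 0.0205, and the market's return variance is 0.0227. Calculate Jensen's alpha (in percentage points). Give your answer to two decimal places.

12.82

β = Cov / Var = 0.0205 / 0.0227 = 0.9031
E[R] = Rf + β(Rm − Rf) = 3.2% + 0.9031 × (8.6% − 3.2%) = 8.0767%
α = Rp − E[R] = 20.9% − 8.0767% = 12.8233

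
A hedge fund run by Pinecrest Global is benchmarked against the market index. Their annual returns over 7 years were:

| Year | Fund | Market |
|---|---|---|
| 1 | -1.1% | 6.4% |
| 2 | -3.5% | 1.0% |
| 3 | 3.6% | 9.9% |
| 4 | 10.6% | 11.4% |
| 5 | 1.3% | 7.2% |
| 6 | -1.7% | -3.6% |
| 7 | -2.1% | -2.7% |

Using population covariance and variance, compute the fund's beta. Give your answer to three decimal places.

r̄p = 1.0143%,  r̄m = 4.2286%
Cov = Σ(rp − r̄p)(rm − r̄m) / 7 = 19.5810
Var(rm) = Σ(rm − r̄m)² / 7 = 30.9792
β = Cov / Var = 19.5810 / 30.9792 = 0.6321

0.632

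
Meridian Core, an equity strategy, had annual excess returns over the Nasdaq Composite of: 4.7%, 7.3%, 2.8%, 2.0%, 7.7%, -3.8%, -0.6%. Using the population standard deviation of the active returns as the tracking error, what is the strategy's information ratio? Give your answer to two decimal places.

0.75

μ = (4.7 + 7.3 + 2.8 + 2 + 7.7 − 3.8 − 0.6) / 7 = 2.8714%
Population std dev = √[103.5943 / 7] = 3.8470%
IR = μ / tracking error = 2.8714 / 3.8470 = 0.7464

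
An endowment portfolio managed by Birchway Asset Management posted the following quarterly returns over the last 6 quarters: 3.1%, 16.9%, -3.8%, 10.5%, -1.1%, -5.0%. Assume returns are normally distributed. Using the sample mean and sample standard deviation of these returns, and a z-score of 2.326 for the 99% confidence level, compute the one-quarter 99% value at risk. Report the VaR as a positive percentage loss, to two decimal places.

r̄ = (3.1 + 16.9 − 3.8 + 10.5 − 1.1 − 5) / 6 = 20.60 / 6 = 3.4333%
Σ(r − r̄)² = 375.3933; sample σ = √(375.3933/5) = 8.6648%
VaR = −(r̄ − z·σ) = −(3.4333 − 2.326 × 8.6648) = −(-16.7210) = 16.7210%

16.72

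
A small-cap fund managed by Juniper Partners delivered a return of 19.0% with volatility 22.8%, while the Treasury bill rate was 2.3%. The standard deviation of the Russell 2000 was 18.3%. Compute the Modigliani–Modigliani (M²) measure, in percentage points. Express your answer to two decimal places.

15.70

Sharpe = (Rp − Rf) / σp = (19.0% − 2.3%) / 22.8% = 0.7325
M² = Rf + Sharpe × σm = 2.3% + 0.7325 × 18.3% = 15.7048%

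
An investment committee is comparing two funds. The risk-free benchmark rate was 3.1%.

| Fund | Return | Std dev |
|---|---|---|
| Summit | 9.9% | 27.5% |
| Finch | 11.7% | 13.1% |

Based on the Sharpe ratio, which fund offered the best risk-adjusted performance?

Finch

Summit: Sharpe ratio = (9.9% − 3.1%) / 27.5% = 0.247
Finch: Sharpe ratio = (11.7% − 3.1%) / 13.1% = 0.656
Highest: Finch (0.656).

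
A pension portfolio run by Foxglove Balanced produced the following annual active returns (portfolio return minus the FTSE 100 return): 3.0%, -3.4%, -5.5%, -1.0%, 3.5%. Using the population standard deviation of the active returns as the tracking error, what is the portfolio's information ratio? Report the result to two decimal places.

-0.19

r̄ = (3 − 3.4 − 5.5 − 1 + 3.5) / 5 = -0.6800%
Population σ = √[Σ(r − r̄)² / 5] = √[61.7480 / 5] = √12.3496 = 3.5142%
IR = r̄ / tracking error = -0.6800 / 3.5142 = -0.1935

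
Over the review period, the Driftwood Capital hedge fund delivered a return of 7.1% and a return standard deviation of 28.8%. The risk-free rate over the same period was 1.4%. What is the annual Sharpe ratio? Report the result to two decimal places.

0.20

Sharpe = (Rp − Rf) / σp = (7.1% − 1.4%) / 28.8% = 5.70% / 28.8% = 0.1979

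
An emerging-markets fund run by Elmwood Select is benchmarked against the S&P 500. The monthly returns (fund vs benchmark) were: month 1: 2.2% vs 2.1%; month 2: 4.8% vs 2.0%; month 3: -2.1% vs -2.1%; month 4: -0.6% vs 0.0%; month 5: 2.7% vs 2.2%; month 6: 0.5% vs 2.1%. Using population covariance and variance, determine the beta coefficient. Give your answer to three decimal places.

r̄p = 1.2500%,  r̄m = 1.0500%
Cov = Σ(rp − r̄p)(rm − r̄m) / 6 = 2.9575
Var(rm) = Σ(rm − r̄m)² / 6 = 2.5758
β = Cov / Var = 2.9575 / 2.5758 = 1.1482

1.148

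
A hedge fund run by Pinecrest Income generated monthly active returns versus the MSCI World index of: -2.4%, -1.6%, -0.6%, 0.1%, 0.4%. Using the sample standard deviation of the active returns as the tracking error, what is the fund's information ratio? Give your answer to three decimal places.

-0.700

r̄ = (-2.4 − 1.6 − 0.6 + 0.1 + 0.4) / 5 = -0.8200%
Sample std dev = √[5.4880 / 4] = 1.1713%
IR = r̄ / tracking error = -0.8200 / 1.1713 = -0.7001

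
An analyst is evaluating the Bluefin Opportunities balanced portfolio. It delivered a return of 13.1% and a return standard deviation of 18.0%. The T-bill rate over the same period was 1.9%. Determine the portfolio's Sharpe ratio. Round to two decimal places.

0.62

Sharpe = (Rp − Rf) / σp = (13.1% − 1.9%) / 18.0% = 11.20% / 18.0% = 0.6222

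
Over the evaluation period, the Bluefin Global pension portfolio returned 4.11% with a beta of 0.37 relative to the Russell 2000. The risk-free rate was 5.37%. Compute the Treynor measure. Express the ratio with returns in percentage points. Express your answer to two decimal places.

Treynor = (Rp − Rf) / β = (4.11% − 5.37%) / 0.37 = -1.26 / 0.37 = -3.4054

-3.41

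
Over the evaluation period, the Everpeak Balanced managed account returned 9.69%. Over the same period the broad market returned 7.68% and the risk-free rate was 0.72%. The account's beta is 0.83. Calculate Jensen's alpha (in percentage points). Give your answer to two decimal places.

CAPM expected return = Rf + β(Rm − Rf) = 0.72% + 0.83 × (7.68% − 0.72%) = 0.72 + 0.83 × 6.96 = 6.4968%
Jensen's α = Rp − E[R] = 9.69% − 6.4968% = 3.1932

3.19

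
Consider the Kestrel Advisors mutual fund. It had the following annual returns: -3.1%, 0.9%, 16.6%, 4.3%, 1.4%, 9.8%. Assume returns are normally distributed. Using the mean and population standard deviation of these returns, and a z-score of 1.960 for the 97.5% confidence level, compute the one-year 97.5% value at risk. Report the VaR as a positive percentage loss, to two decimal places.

7.76

Mean return r̄ = 29.90 / 6 = 4.9833%
Σ(r − r̄)² = 253.4683; population σ = √(253.4683/6) = 6.4996%
VaR = −(r̄ − z·σ) = −(4.9833 − 1.960 × 6.4996) = −(-7.7559) = 7.7559%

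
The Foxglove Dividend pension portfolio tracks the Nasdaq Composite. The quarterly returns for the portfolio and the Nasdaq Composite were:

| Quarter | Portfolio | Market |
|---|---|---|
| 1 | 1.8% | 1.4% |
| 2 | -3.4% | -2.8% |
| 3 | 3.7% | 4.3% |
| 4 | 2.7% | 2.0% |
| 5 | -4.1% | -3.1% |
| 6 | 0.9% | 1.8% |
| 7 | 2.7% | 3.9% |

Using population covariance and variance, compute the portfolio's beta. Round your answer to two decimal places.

1.02

r̄p = 0.6143%,  r̄m = 1.0714%
Cov = Σ(rp − r̄p)(rm − r̄m) / 7 = 7.6576
Var(rm) = Σ(rm − r̄m)² / 7 = 7.4735
β = Cov / Var = 7.6576 / 7.4735 = 1.0246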